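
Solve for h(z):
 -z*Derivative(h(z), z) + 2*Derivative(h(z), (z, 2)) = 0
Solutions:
 h(z) = C1 + C2*erfi(z/2)


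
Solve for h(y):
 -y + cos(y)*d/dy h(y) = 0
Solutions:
 h(y) = C1 + Integral(y/cos(y), y)


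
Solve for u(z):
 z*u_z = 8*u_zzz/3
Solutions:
 u(z) = C1 + Integral(C2*airyai(3^(1/3)*z/2) + C3*airybi(3^(1/3)*z/2), z)


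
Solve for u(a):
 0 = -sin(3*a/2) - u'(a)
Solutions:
 u(a) = C1 + 2*cos(3*a/2)/3


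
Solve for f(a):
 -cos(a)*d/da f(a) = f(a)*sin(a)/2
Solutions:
 f(a) = C1*sqrt(cos(a))


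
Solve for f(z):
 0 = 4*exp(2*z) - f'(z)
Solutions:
 f(z) = C1 + 2*exp(2*z)


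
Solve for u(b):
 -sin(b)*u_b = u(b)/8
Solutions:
 u(b) = C1*(cos(b) + 1)^(1/16)/(cos(b) - 1)^(1/16)


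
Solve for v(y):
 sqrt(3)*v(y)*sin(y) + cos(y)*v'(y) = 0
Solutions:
 v(y) = C1*cos(y)^(sqrt(3))


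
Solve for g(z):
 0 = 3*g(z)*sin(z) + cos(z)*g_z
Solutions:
 g(z) = C1*cos(z)^3


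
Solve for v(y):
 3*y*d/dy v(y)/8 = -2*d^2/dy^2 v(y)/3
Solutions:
 v(y) = C1 + C2*erf(3*sqrt(2)*y/8)


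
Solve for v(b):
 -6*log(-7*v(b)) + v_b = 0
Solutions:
 -Integral(1/(log(-_y) + log(7)), (_y, v(b)))/6 = C1 - b


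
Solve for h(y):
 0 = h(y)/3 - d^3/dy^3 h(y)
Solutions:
 h(y) = C3*exp(3^(2/3)*y/3) + (C1*sin(3^(1/6)*y/2) + C2*cos(3^(1/6)*y/2))*exp(-3^(2/3)*y/6)


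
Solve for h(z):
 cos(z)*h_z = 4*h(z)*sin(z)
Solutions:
 h(z) = C1/cos(z)^4


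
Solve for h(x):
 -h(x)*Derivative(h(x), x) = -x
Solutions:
 h(x) = -sqrt(C1 + x^2)
 h(x) = sqrt(C1 + x^2)


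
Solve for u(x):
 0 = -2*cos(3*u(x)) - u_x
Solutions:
 u(x) = -asin((C1 + exp(12*x))/(C1 - exp(12*x)))/3 + pi/3
 u(x) = asin((C1 + exp(12*x))/(C1 - exp(12*x)))/3


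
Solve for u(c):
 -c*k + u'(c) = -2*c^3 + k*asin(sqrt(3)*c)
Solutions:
 u(c) = C1 - c^4/2 + c^2*k/2 + k*(c*asin(sqrt(3)*c) + sqrt(3)*sqrt(1 - 3*c^2)/3)


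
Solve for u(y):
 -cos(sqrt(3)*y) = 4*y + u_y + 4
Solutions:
 u(y) = C1 - 2*y^2 - 4*y - sqrt(3)*sin(sqrt(3)*y)/3


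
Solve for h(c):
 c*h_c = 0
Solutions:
 h(c) = C1


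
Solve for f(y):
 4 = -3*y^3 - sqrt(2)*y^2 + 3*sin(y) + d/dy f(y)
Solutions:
 f(y) = C1 + 3*y^4/4 + sqrt(2)*y^3/3 + 4*y + 3*cos(y)


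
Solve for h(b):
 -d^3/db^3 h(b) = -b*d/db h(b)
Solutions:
 h(b) = C1 + Integral(C2*airyai(b) + C3*airybi(b), b)


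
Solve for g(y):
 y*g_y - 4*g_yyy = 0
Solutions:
 g(y) = C1 + Integral(C2*airyai(2^(1/3)*y/2) + C3*airybi(2^(1/3)*y/2), y)


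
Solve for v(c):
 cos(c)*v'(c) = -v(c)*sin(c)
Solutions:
 v(c) = C1*cos(c)


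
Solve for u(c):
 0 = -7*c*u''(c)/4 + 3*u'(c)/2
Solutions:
 u(c) = C1 + C2*c^(13/7)


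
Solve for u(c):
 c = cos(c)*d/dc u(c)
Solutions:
 u(c) = C1 + Integral(c/cos(c), c)


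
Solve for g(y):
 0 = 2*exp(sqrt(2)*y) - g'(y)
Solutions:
 g(y) = C1 + sqrt(2)*exp(sqrt(2)*y)


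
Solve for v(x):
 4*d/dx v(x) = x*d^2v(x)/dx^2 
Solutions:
 v(x) = C1 + C2*x^5


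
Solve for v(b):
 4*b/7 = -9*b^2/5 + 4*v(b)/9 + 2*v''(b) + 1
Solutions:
 v(b) = C1*sin(sqrt(2)*b/3) + C2*cos(sqrt(2)*b/3) + 81*b^2/20 + 9*b/7 - 387/10


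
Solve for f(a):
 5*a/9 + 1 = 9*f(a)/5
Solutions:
 f(a) = 25*a/81 + 5/9


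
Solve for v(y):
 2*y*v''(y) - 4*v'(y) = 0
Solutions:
 v(y) = C1 + C2*y^3


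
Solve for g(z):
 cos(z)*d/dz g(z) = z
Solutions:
 g(z) = C1 + Integral(z/cos(z), z)


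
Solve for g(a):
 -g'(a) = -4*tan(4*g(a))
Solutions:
 g(a) = -asin(C1*exp(16*a))/4 + pi/4
 g(a) = asin(C1*exp(16*a))/4


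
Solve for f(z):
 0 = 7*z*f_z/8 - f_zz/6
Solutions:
 f(z) = C1 + C2*erfi(sqrt(42)*z/4)


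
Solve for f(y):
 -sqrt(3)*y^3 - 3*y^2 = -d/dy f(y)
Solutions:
 f(y) = C1 + sqrt(3)*y^4/4 + y^3


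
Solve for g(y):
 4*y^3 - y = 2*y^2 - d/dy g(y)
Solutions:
 g(y) = C1 - y^4 + 2*y^3/3 + y^2/2


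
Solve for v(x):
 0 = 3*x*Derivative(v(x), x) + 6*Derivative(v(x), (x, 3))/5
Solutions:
 v(x) = C1 + Integral(C2*airyai(-2^(2/3)*5^(1/3)*x/2) + C3*airybi(-2^(2/3)*5^(1/3)*x/2), x)


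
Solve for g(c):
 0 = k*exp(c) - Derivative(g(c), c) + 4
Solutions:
 g(c) = C1 + 4*c + k*exp(c)


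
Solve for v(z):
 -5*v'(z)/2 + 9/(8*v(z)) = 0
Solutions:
 v(z) = -sqrt(C1 + 90*z)/10
 v(z) = sqrt(C1 + 90*z)/10


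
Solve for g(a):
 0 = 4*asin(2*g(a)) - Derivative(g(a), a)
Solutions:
 Integral(1/asin(2*_y), (_y, g(a))) = C1 + 4*a


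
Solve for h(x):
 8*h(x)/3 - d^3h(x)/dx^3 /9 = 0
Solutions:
 h(x) = C3*exp(2*3^(1/3)*x) + (C1*sin(3^(5/6)*x) + C2*cos(3^(5/6)*x))*exp(-3^(1/3)*x)


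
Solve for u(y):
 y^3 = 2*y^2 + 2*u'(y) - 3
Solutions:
 u(y) = C1 + y^4/8 - y^3/3 + 3*y/2


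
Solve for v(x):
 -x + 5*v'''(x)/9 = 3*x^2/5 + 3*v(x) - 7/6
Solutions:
 v(x) = C3*exp(3*5^(2/3)*x/5) - x^2/5 - x/3 + (C1*sin(3*sqrt(3)*5^(2/3)*x/10) + C2*cos(3*sqrt(3)*5^(2/3)*x/10))*exp(-3*5^(2/3)*x/10) + 7/18


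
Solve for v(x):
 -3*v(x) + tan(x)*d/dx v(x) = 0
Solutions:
 v(x) = C1*sin(x)^3


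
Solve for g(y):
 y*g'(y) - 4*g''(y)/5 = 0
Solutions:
 g(y) = C1 + C2*erfi(sqrt(10)*y/4)


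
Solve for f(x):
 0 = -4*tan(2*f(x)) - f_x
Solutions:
 f(x) = -asin(C1*exp(-8*x))/2 + pi/2
 f(x) = asin(C1*exp(-8*x))/2


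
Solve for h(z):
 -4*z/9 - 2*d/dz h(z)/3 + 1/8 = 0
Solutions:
 h(z) = C1 - z^2/3 + 3*z/16


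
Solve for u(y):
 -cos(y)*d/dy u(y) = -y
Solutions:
 u(y) = C1 + Integral(y/cos(y), y)


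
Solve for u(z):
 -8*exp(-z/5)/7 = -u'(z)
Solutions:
 u(z) = C1 - 40*exp(-z/5)/7


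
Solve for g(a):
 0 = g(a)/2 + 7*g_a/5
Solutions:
 g(a) = C1*exp(-5*a/14)


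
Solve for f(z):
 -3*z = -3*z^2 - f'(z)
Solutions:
 f(z) = C1 - z^3 + 3*z^2/2


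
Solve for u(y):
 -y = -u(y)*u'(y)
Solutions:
 u(y) = -sqrt(C1 + y^2)
 u(y) = sqrt(C1 + y^2)


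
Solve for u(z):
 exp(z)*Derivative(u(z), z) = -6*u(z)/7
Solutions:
 u(z) = C1*exp(6*exp(-z)/7)


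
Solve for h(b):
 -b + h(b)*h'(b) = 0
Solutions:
 h(b) = -sqrt(C1 + b^2)
 h(b) = sqrt(C1 + b^2)


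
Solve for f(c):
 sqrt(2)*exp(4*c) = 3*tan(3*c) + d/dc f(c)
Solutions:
 f(c) = C1 + sqrt(2)*exp(4*c)/4 + log(cos(3*c))


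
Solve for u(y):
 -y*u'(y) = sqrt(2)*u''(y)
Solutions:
 u(y) = C1 + C2*erf(2^(1/4)*y/2)


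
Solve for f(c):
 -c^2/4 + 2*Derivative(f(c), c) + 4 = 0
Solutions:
 f(c) = C1 + c^3/24 - 2*c


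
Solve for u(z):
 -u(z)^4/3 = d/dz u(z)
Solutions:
 u(z) = (-1 - sqrt(3)*I)*(1/(C1 + z))^(1/3)/2
 u(z) = (-1 + sqrt(3)*I)*(1/(C1 + z))^(1/3)/2
 u(z) = (1/(C1 + z))^(1/3)


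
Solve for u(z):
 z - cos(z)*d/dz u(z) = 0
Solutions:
 u(z) = C1 + Integral(z/cos(z), z)


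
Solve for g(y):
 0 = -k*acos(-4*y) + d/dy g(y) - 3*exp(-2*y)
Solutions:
 g(y) = C1 + k*y*acos(-4*y) + k*sqrt(1 - 16*y^2)/4 - 3*exp(-2*y)/2


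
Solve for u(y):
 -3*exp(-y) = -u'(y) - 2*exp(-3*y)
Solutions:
 u(y) = C1 - 3*exp(-y) + 2*exp(-3*y)/3


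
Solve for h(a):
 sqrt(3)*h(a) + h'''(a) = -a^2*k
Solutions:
 h(a) = C3*exp(-3^(1/6)*a) - sqrt(3)*a^2*k/3 + (C1*sin(3^(2/3)*a/2) + C2*cos(3^(2/3)*a/2))*exp(3^(1/6)*a/2)


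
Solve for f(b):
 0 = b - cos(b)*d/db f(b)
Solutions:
 f(b) = C1 + Integral(b/cos(b), b)


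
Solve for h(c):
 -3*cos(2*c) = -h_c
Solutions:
 h(c) = C1 + 3*sin(2*c)/2


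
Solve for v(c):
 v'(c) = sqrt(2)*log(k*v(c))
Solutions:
 li(k*v(c))/k = C1 + sqrt(2)*c


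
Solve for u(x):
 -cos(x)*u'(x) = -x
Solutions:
 u(x) = C1 + Integral(x/cos(x), x)


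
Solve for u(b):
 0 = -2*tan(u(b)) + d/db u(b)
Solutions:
 u(b) = pi - asin(C1*exp(2*b))
 u(b) = asin(C1*exp(2*b))


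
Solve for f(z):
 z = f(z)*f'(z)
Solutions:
 f(z) = -sqrt(C1 + z^2)
 f(z) = sqrt(C1 + z^2)


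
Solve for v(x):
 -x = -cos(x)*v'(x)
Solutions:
 v(x) = C1 + Integral(x/cos(x), x)


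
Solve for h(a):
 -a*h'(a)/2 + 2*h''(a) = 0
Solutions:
 h(a) = C1 + C2*erfi(sqrt(2)*a/4)


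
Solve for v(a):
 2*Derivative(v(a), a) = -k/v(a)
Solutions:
 v(a) = -sqrt(C1 - a*k)
 v(a) = sqrt(C1 - a*k)


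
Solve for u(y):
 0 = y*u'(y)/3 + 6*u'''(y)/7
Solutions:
 u(y) = C1 + Integral(C2*airyai(-84^(1/3)*y/6) + C3*airybi(-84^(1/3)*y/6), y)


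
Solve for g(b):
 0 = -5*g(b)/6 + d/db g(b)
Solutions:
 g(b) = C1*exp(5*b/6)


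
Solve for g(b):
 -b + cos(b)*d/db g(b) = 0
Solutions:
 g(b) = C1 + Integral(b/cos(b), b)


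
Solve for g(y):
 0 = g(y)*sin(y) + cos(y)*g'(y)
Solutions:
 g(y) = C1*cos(y)


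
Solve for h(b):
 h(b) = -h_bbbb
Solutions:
 h(b) = (C1*sin(sqrt(2)*b/2) + C2*cos(sqrt(2)*b/2))*exp(-sqrt(2)*b/2) + (C3*sin(sqrt(2)*b/2) + C4*cos(sqrt(2)*b/2))*exp(sqrt(2)*b/2)


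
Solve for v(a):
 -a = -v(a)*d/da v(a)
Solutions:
 v(a) = -sqrt(C1 + a^2)
 v(a) = sqrt(C1 + a^2)


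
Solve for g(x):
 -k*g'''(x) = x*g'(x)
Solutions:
 g(x) = C1 + Integral(C2*airyai(x*(-1/k)^(1/3)) + C3*airybi(x*(-1/k)^(1/3)), x)


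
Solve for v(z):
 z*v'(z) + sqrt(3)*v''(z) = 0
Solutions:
 v(z) = C1 + C2*erf(sqrt(2)*3^(3/4)*z/6)


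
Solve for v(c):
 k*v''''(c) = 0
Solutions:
 v(c) = C1 + C2*c + C3*c^2 + C4*c^3


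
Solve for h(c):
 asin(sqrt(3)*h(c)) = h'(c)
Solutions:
 Integral(1/asin(sqrt(3)*_y), (_y, h(c))) = C1 + c


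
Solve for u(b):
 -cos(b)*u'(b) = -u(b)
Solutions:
 u(b) = C1*sqrt(sin(b) + 1)/sqrt(sin(b) - 1)


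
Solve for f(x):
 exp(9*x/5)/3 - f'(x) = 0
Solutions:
 f(x) = C1 + 5*exp(9*x/5)/27


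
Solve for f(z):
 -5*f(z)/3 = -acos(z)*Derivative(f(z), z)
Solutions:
 f(z) = C1*exp(5*Integral(1/acos(z), z)/3)


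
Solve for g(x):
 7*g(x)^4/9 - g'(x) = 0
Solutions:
 g(x) = 3^(1/3)*(-1/(C1 + 7*x))^(1/3)
 g(x) = (-1/(C1 + 7*x))^(1/3)*(-3^(1/3) - 3^(5/6)*I)/2
 g(x) = (-1/(C1 + 7*x))^(1/3)*(-3^(1/3) + 3^(5/6)*I)/2


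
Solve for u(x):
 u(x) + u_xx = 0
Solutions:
 u(x) = C1*sin(x) + C2*cos(x)


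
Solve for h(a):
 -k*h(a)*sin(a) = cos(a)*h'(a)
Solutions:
 h(a) = C1*exp(k*log(cos(a)))


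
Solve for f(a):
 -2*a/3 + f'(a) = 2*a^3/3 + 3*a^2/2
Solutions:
 f(a) = C1 + a^4/6 + a^3/2 + a^2/3


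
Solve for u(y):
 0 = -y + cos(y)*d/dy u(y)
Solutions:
 u(y) = C1 + Integral(y/cos(y), y)


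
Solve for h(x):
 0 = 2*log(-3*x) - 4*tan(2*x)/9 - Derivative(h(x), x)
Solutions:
 h(x) = C1 + 2*x*log(-x) - 2*x + 2*x*log(3) + 2*log(cos(2*x))/9


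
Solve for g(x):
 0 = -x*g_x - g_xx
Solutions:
 g(x) = C1 + C2*erf(sqrt(2)*x/2)


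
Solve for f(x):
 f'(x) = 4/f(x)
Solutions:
 f(x) = -sqrt(C1 + 8*x)
 f(x) = sqrt(C1 + 8*x)


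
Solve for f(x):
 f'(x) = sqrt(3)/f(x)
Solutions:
 f(x) = -sqrt(C1 + 2*sqrt(3)*x)
 f(x) = sqrt(C1 + 2*sqrt(3)*x)


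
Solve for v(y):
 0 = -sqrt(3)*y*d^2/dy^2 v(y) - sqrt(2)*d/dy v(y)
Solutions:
 v(y) = C1 + C2*y^(1 - sqrt(6)/3)


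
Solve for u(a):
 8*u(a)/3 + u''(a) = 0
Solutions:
 u(a) = C1*sin(2*sqrt(6)*a/3) + C2*cos(2*sqrt(6)*a/3)


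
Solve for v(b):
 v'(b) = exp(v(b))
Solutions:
 v(b) = log(-1/(C1 + b))


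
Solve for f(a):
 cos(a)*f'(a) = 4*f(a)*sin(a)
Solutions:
 f(a) = C1/cos(a)^4


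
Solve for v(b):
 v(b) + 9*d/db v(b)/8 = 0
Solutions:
 v(b) = C1*exp(-8*b/9)


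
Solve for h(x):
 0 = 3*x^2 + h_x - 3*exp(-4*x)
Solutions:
 h(x) = C1 - x^3 - 3*exp(-4*x)/4


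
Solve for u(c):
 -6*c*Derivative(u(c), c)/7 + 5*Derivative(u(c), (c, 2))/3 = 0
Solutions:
 u(c) = C1 + C2*erfi(3*sqrt(35)*c/35)


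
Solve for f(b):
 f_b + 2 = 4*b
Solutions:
 f(b) = C1 + 2*b^2 - 2*b


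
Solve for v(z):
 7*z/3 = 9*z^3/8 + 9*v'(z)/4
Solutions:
 v(z) = C1 - z^4/8 + 14*z^2/27


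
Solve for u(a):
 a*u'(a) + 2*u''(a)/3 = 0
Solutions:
 u(a) = C1 + C2*erf(sqrt(3)*a/2)


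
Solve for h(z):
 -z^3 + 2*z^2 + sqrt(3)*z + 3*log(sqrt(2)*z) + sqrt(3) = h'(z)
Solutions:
 h(z) = C1 - z^4/4 + 2*z^3/3 + sqrt(3)*z^2/2 + 3*z*log(z) - 3*z + 3*z*log(2)/2 + sqrt(3)*z


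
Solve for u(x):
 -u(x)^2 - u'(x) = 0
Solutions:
 u(x) = 1/(C1 + x)


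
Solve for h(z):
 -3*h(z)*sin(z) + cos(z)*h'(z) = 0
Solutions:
 h(z) = C1/cos(z)^3


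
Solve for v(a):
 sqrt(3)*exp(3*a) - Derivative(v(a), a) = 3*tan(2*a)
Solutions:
 v(a) = C1 + sqrt(3)*exp(3*a)/3 + 3*log(cos(2*a))/2


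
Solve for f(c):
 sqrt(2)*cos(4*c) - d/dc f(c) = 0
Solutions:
 f(c) = C1 + sqrt(2)*sin(4*c)/4


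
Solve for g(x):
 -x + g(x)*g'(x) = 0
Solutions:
 g(x) = -sqrt(C1 + x^2)
 g(x) = sqrt(C1 + x^2)


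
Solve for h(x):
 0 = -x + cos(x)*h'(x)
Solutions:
 h(x) = C1 + Integral(x/cos(x), x)


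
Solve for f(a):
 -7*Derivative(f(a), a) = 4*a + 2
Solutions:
 f(a) = C1 - 2*a^2/7 - 2*a/7


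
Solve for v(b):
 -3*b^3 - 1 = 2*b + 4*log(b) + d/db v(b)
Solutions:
 v(b) = C1 - 3*b^4/4 - b^2 - 4*b*log(b) + 3*b


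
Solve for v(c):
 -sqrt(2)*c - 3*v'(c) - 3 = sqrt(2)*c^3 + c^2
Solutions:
 v(c) = C1 - sqrt(2)*c^4/12 - c^3/9 - sqrt(2)*c^2/6 - c


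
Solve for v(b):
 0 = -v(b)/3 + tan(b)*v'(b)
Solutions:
 v(b) = C1*sin(b)^(1/3)


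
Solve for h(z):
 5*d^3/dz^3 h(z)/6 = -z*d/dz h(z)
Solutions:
 h(z) = C1 + Integral(C2*airyai(-5^(2/3)*6^(1/3)*z/5) + C3*airybi(-5^(2/3)*6^(1/3)*z/5), z)


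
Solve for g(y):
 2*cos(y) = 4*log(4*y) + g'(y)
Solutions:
 g(y) = C1 - 4*y*log(y) - 8*y*log(2) + 4*y + 2*sin(y)


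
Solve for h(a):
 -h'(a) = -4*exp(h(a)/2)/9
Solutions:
 h(a) = 2*log(-1/(C1 + 4*a)) + 2*log(18)


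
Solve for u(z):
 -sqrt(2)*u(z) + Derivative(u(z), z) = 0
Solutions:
 u(z) = C1*exp(sqrt(2)*z)


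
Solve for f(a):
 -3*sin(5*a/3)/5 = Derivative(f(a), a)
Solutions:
 f(a) = C1 + 9*cos(5*a/3)/25


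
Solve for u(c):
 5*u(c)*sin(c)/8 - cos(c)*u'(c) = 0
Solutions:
 u(c) = C1/cos(c)^(5/8)


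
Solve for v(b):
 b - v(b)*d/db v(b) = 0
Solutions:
 v(b) = -sqrt(C1 + b^2)
 v(b) = sqrt(C1 + b^2)


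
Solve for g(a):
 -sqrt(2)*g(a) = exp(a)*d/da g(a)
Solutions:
 g(a) = C1*exp(sqrt(2)*exp(-a))


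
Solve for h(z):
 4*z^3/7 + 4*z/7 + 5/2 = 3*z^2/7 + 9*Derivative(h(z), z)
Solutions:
 h(z) = C1 + z^4/63 - z^3/63 + 2*z^2/63 + 5*z/18


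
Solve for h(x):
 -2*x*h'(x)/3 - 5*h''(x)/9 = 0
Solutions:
 h(x) = C1 + C2*erf(sqrt(15)*x/5)


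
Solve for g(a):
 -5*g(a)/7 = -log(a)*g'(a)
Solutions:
 g(a) = C1*exp(5*li(a)/7)


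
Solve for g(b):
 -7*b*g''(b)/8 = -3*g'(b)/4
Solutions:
 g(b) = C1 + C2*b^(13/7)


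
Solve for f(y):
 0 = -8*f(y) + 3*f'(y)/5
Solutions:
 f(y) = C1*exp(40*y/3)


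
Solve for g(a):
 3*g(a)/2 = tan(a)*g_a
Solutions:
 g(a) = C1*sin(a)^(3/2)


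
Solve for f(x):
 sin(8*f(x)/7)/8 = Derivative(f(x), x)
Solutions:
 -x/8 + 7*log(cos(8*f(x)/7) - 1)/16 - 7*log(cos(8*f(x)/7) + 1)/16 = C1


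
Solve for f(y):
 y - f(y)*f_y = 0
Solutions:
 f(y) = -sqrt(C1 + y^2)
 f(y) = sqrt(C1 + y^2)


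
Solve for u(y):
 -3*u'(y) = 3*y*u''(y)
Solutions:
 u(y) = C1 + C2*log(y)


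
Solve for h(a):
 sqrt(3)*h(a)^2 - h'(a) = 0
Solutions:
 h(a) = -1/(C1 + sqrt(3)*a)


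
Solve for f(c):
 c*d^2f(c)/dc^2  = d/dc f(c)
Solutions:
 f(c) = C1 + C2*c^2


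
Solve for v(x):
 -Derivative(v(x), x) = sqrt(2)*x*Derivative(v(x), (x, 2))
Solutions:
 v(x) = C1 + C2*x^(1 - sqrt(2)/2)


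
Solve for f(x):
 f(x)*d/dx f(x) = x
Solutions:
 f(x) = -sqrt(C1 + x^2)
 f(x) = sqrt(C1 + x^2)


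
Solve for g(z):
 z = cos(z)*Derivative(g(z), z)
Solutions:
 g(z) = C1 + Integral(z/cos(z), z)


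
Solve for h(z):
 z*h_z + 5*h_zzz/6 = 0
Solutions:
 h(z) = C1 + Integral(C2*airyai(-5^(2/3)*6^(1/3)*z/5) + C3*airybi(-5^(2/3)*6^(1/3)*z/5), z)


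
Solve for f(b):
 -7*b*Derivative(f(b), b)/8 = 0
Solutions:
 f(b) = C1


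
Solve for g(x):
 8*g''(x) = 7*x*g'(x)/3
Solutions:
 g(x) = C1 + C2*erfi(sqrt(21)*x/12)


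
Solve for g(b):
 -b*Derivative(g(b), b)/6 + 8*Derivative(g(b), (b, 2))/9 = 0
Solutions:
 g(b) = C1 + C2*erfi(sqrt(6)*b/8)


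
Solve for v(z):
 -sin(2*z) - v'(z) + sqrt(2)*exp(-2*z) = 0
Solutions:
 v(z) = C1 + cos(2*z)/2 - sqrt(2)*exp(-2*z)/2


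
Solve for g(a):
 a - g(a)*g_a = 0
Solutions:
 g(a) = -sqrt(C1 + a^2)
 g(a) = sqrt(C1 + a^2)


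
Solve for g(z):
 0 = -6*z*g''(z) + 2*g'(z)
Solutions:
 g(z) = C1 + C2*z^(4/3)


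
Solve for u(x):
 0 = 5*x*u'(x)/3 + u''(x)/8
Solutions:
 u(x) = C1 + C2*erf(2*sqrt(15)*x/3)


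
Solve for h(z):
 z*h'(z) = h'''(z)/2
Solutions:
 h(z) = C1 + Integral(C2*airyai(2^(1/3)*z) + C3*airybi(2^(1/3)*z), z)


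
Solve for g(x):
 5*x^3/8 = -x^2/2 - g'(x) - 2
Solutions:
 g(x) = C1 - 5*x^4/32 - x^3/6 - 2*x


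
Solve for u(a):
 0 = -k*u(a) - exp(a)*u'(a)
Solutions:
 u(a) = C1*exp(k*exp(-a))


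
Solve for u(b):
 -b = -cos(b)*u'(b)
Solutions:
 u(b) = C1 + Integral(b/cos(b), b)


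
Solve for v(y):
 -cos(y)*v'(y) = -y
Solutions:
 v(y) = C1 + Integral(y/cos(y), y)


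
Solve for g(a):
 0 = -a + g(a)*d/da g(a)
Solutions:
 g(a) = -sqrt(C1 + a^2)
 g(a) = sqrt(C1 + a^2)


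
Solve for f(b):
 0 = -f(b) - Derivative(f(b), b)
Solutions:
 f(b) = C1*exp(-b)


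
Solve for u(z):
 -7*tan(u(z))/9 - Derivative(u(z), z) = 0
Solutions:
 u(z) = pi - asin(C1*exp(-7*z/9))
 u(z) = asin(C1*exp(-7*z/9))


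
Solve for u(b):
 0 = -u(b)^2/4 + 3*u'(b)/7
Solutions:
 u(b) = -12/(C1 + 7*b)


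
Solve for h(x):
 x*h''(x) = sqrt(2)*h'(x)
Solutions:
 h(x) = C1 + C2*x^(1 + sqrt(2))


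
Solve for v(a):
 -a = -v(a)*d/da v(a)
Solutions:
 v(a) = -sqrt(C1 + a^2)
 v(a) = sqrt(C1 + a^2)


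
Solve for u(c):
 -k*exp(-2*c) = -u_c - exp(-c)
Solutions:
 u(c) = C1 - k*exp(-2*c)/2 + exp(-c)


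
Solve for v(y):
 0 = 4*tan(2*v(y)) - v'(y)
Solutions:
 v(y) = -asin(C1*exp(8*y))/2 + pi/2
 v(y) = asin(C1*exp(8*y))/2


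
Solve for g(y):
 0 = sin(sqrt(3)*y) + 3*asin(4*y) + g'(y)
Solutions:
 g(y) = C1 - 3*y*asin(4*y) - 3*sqrt(1 - 16*y^2)/4 + sqrt(3)*cos(sqrt(3)*y)/3


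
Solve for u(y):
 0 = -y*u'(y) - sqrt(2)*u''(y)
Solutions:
 u(y) = C1 + C2*erf(2^(1/4)*y/2)


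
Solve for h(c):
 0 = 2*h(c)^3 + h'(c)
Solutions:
 h(c) = -sqrt(2)*sqrt(-1/(C1 - 2*c))/2
 h(c) = sqrt(2)*sqrt(-1/(C1 - 2*c))/2


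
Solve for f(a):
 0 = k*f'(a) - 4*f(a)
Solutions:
 f(a) = C1*exp(4*a/k)


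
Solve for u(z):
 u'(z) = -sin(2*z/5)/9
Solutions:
 u(z) = C1 + 5*cos(2*z/5)/18


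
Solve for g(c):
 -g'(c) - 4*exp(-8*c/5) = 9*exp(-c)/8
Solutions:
 g(c) = C1 + 9*exp(-c)/8 + 5*exp(-8*c/5)/2


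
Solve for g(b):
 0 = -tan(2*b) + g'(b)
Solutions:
 g(b) = C1 - log(cos(2*b))/2


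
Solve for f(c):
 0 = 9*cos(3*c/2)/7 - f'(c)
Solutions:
 f(c) = C1 + 6*sin(3*c/2)/7


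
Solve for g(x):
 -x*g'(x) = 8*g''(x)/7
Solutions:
 g(x) = C1 + C2*erf(sqrt(7)*x/4)


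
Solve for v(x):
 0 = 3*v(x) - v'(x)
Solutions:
 v(x) = C1*exp(3*x)


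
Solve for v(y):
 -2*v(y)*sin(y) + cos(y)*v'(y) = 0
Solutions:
 v(y) = C1/cos(y)^2


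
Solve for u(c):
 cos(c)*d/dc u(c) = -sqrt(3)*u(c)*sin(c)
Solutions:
 u(c) = C1*cos(c)^(sqrt(3))


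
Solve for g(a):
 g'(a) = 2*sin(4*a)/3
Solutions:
 g(a) = C1 - cos(4*a)/6


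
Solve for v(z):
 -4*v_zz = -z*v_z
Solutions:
 v(z) = C1 + C2*erfi(sqrt(2)*z/4)


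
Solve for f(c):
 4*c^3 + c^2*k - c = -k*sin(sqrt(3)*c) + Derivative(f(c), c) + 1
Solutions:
 f(c) = C1 + c^4 + c^3*k/3 - c^2/2 - c - sqrt(3)*k*cos(sqrt(3)*c)/3


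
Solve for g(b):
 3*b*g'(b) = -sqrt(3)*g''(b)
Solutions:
 g(b) = C1 + C2*erf(sqrt(2)*3^(1/4)*b/2)


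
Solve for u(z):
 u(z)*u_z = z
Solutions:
 u(z) = -sqrt(C1 + z^2)
 u(z) = sqrt(C1 + z^2)


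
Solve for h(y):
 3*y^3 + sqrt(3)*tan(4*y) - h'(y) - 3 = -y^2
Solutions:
 h(y) = C1 + 3*y^4/4 + y^3/3 - 3*y - sqrt(3)*log(cos(4*y))/4


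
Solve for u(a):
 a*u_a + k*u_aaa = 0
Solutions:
 u(a) = C1 + Integral(C2*airyai(a*(-1/k)^(1/3)) + C3*airybi(a*(-1/k)^(1/3)), a)


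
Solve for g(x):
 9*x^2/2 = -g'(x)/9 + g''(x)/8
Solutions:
 g(x) = C1 + C2*exp(8*x/9) - 27*x^3/2 - 729*x^2/16 - 6561*x/64


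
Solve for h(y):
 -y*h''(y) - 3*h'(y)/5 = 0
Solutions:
 h(y) = C1 + C2*y^(2/5)


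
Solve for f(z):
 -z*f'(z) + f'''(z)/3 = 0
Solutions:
 f(z) = C1 + Integral(C2*airyai(3^(1/3)*z) + C3*airybi(3^(1/3)*z), z)


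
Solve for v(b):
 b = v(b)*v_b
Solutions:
 v(b) = -sqrt(C1 + b^2)
 v(b) = sqrt(C1 + b^2)


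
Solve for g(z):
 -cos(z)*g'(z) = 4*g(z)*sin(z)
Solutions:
 g(z) = C1*cos(z)^4


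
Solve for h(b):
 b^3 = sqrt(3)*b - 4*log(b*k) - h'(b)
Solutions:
 h(b) = C1 - b^4/4 + sqrt(3)*b^2/2 - 4*b*log(b*k) + 4*b


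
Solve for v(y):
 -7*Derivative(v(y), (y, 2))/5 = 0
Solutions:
 v(y) = C1 + C2*y


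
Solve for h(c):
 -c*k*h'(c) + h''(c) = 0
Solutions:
 h(c) = Piecewise((-sqrt(2)*sqrt(pi)*C1*erf(sqrt(2)*c*sqrt(-k)/2)/(2*sqrt(-k)) - C2, (k > 0) | (k < 0)), (-C1*c - C2, True))


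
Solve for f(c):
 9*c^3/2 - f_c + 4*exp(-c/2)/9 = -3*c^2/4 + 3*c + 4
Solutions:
 f(c) = C1 + 9*c^4/8 + c^3/4 - 3*c^2/2 - 4*c - 8*exp(-c/2)/9


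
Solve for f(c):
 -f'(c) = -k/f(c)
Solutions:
 f(c) = -sqrt(C1 + 2*c*k)
 f(c) = sqrt(C1 + 2*c*k)


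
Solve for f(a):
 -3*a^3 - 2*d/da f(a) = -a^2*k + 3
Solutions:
 f(a) = C1 - 3*a^4/8 + a^3*k/6 - 3*a/2


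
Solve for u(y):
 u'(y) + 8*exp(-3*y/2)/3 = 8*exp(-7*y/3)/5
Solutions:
 u(y) = C1 + 16*exp(-3*y/2)/9 - 24*exp(-7*y/3)/35


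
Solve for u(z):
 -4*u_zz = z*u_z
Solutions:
 u(z) = C1 + C2*erf(sqrt(2)*z/4)


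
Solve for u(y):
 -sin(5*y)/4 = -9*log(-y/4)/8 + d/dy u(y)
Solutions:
 u(y) = C1 + 9*y*log(-y)/8 - 9*y*log(2)/4 - 9*y/8 + cos(5*y)/20


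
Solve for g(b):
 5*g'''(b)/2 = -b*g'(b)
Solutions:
 g(b) = C1 + Integral(C2*airyai(-2^(1/3)*5^(2/3)*b/5) + C3*airybi(-2^(1/3)*5^(2/3)*b/5), b)


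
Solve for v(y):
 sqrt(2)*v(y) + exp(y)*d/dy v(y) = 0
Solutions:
 v(y) = C1*exp(sqrt(2)*exp(-y))


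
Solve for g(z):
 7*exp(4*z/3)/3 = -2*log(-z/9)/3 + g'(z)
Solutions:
 g(z) = C1 + 2*z*log(-z)/3 + 2*z*(-2*log(3) - 1)/3 + 7*exp(4*z/3)/4


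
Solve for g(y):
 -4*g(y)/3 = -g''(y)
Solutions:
 g(y) = C1*exp(-2*sqrt(3)*y/3) + C2*exp(2*sqrt(3)*y/3)


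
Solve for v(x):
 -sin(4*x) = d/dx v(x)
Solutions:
 v(x) = C1 + cos(4*x)/4


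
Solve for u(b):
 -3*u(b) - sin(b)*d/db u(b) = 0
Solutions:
 u(b) = C1*(cos(b) + 1)^(3/2)/(cos(b) - 1)^(3/2)


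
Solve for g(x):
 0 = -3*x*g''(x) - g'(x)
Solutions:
 g(x) = C1 + C2*x^(2/3)


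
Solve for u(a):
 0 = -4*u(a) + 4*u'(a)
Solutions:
 u(a) = C1*exp(a)


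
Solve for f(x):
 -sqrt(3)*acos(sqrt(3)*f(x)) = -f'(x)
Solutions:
 Integral(1/acos(sqrt(3)*_y), (_y, f(x))) = C1 + sqrt(3)*x


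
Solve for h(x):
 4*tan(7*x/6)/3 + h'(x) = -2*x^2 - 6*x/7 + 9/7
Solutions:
 h(x) = C1 - 2*x^3/3 - 3*x^2/7 + 9*x/7 + 8*log(cos(7*x/6))/7


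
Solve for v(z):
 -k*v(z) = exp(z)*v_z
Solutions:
 v(z) = C1*exp(k*exp(-z))


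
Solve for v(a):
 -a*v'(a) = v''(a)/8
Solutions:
 v(a) = C1 + C2*erf(2*a)


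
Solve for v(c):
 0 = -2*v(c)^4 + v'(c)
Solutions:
 v(c) = (-1/(C1 + 6*c))^(1/3)
 v(c) = (-1/(C1 + 2*c))^(1/3)*(-3^(2/3) - 3*3^(1/6)*I)/6
 v(c) = (-1/(C1 + 2*c))^(1/3)*(-3^(2/3) + 3*3^(1/6)*I)/6


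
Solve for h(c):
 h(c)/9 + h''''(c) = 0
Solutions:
 h(c) = (C1*sin(sqrt(6)*c/6) + C2*cos(sqrt(6)*c/6))*exp(-sqrt(6)*c/6) + (C3*sin(sqrt(6)*c/6) + C4*cos(sqrt(6)*c/6))*exp(sqrt(6)*c/6)


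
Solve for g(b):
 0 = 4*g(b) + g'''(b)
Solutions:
 g(b) = C3*exp(-2^(2/3)*b) + (C1*sin(2^(2/3)*sqrt(3)*b/2) + C2*cos(2^(2/3)*sqrt(3)*b/2))*exp(2^(2/3)*b/2)


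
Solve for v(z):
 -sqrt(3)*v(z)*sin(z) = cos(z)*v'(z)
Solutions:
 v(z) = C1*cos(z)^(sqrt(3))


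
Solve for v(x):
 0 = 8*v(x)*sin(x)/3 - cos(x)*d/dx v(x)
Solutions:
 v(x) = C1/cos(x)^(8/3)


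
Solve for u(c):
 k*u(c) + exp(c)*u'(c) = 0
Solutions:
 u(c) = C1*exp(k*exp(-c))


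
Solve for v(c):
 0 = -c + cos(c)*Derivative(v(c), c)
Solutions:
 v(c) = C1 + Integral(c/cos(c), c)


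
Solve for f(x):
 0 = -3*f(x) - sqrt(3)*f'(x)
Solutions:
 f(x) = C1*exp(-sqrt(3)*x)


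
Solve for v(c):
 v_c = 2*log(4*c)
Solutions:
 v(c) = C1 + 2*c*log(c) - 2*c + c*log(16)


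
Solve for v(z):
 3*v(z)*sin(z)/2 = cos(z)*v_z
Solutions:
 v(z) = C1/cos(z)^(3/2)


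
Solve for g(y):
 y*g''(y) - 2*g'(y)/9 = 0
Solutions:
 g(y) = C1 + C2*y^(11/9)


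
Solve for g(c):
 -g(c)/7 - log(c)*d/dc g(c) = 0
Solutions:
 g(c) = C1*exp(-li(c)/7)


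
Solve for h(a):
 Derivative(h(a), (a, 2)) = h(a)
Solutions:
 h(a) = C1*exp(-a) + C2*exp(a)


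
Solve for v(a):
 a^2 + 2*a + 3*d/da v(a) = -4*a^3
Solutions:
 v(a) = C1 - a^4/3 - a^3/9 - a^2/3


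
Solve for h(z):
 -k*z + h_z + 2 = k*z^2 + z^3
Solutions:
 h(z) = C1 + k*z^3/3 + k*z^2/2 + z^4/4 - 2*z


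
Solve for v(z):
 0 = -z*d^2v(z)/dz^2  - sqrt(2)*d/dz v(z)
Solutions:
 v(z) = C1 + C2*z^(1 - sqrt(2))


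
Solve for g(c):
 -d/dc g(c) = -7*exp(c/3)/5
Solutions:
 g(c) = C1 + 21*exp(c/3)/5


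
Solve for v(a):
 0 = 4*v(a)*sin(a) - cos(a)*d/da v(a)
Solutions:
 v(a) = C1/cos(a)^4


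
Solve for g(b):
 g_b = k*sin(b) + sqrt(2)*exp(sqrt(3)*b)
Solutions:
 g(b) = C1 - k*cos(b) + sqrt(6)*exp(sqrt(3)*b)/3


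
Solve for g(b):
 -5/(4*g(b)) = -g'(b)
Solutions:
 g(b) = -sqrt(C1 + 10*b)/2
 g(b) = sqrt(C1 + 10*b)/2


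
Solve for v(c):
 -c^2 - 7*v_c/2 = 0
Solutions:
 v(c) = C1 - 2*c^3/21


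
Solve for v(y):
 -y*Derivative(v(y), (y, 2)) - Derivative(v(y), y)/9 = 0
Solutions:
 v(y) = C1 + C2*y^(8/9)


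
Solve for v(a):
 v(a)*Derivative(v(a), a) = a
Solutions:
 v(a) = -sqrt(C1 + a^2)
 v(a) = sqrt(C1 + a^2)


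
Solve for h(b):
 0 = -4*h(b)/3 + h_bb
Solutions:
 h(b) = C1*exp(-2*sqrt(3)*b/3) + C2*exp(2*sqrt(3)*b/3)


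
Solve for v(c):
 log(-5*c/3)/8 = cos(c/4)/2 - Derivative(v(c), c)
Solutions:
 v(c) = C1 - c*log(-c)/8 - c*log(5)/8 + c/8 + c*log(3)/8 + 2*sin(c/4)


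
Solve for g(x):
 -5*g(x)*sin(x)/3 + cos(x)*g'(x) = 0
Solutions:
 g(x) = C1/cos(x)^(5/3)


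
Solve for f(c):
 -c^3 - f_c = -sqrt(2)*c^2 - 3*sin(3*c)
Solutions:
 f(c) = C1 - c^4/4 + sqrt(2)*c^3/3 - cos(3*c)


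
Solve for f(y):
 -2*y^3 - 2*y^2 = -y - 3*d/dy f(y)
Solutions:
 f(y) = C1 + y^4/6 + 2*y^3/9 - y^2/6


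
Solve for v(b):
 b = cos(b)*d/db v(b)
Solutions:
 v(b) = C1 + Integral(b/cos(b), b)


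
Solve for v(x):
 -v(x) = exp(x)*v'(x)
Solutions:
 v(x) = C1*exp(exp(-x))


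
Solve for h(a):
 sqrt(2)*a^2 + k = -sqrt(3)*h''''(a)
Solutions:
 h(a) = C1 + C2*a + C3*a^2 + C4*a^3 - sqrt(6)*a^6/1080 - sqrt(3)*a^4*k/72


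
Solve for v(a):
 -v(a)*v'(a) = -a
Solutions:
 v(a) = -sqrt(C1 + a^2)
 v(a) = sqrt(C1 + a^2)


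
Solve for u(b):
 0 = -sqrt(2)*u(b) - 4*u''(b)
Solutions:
 u(b) = C1*sin(2^(1/4)*b/2) + C2*cos(2^(1/4)*b/2)


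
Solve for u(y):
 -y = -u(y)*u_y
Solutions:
 u(y) = -sqrt(C1 + y^2)
 u(y) = sqrt(C1 + y^2)


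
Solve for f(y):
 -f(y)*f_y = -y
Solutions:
 f(y) = -sqrt(C1 + y^2)
 f(y) = sqrt(C1 + y^2)


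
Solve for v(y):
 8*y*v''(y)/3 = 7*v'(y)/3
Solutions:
 v(y) = C1 + C2*y^(15/8)


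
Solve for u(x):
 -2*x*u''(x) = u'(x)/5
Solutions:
 u(x) = C1 + C2*x^(9/10)


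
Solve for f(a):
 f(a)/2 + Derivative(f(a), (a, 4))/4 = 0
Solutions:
 f(a) = (C1*sin(2^(3/4)*a/2) + C2*cos(2^(3/4)*a/2))*exp(-2^(3/4)*a/2) + (C3*sin(2^(3/4)*a/2) + C4*cos(2^(3/4)*a/2))*exp(2^(3/4)*a/2)


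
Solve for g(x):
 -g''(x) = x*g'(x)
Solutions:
 g(x) = C1 + C2*erf(sqrt(2)*x/2)


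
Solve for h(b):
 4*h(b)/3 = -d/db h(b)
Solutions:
 h(b) = C1*exp(-4*b/3)


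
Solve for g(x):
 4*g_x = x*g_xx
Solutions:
 g(x) = C1 + C2*x^5


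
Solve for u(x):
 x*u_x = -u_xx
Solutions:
 u(x) = C1 + C2*erf(sqrt(2)*x/2)


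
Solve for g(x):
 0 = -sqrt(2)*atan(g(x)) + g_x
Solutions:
 Integral(1/atan(_y), (_y, g(x))) = C1 + sqrt(2)*x


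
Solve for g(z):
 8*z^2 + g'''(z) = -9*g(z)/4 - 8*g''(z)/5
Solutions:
 g(z) = C1*exp(z*(-32 + 256/(45*sqrt(578505) + 34471)^(1/3) + (45*sqrt(578505) + 34471)^(1/3))/60)*sin(sqrt(3)*z*(-(45*sqrt(578505) + 34471)^(1/3) + 256/(45*sqrt(578505) + 34471)^(1/3))/60) + C2*exp(z*(-32 + 256/(45*sqrt(578505) + 34471)^(1/3) + (45*sqrt(578505) + 34471)^(1/3))/60)*cos(sqrt(3)*z*(-(45*sqrt(578505) + 34471)^(1/3) + 256/(45*sqrt(578505) + 34471)^(1/3))/60) + C3*exp(-z*(256/(45*sqrt(578505) + 34471)^(1/3) + 16 + (45*sqrt(578505) + 34471)^(1/3))/30) - 32*z^2/9 + 2048/405


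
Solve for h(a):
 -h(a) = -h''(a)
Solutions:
 h(a) = C1*exp(-a) + C2*exp(a)


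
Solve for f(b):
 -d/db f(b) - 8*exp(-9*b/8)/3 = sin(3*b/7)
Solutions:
 f(b) = C1 + 7*cos(3*b/7)/3 + 64*exp(-9*b/8)/27


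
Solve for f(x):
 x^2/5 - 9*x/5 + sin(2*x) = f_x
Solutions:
 f(x) = C1 + x^3/15 - 9*x^2/10 - cos(2*x)/2


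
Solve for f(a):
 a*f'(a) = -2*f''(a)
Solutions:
 f(a) = C1 + C2*erf(a/2)


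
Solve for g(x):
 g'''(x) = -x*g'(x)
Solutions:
 g(x) = C1 + Integral(C2*airyai(-x) + C3*airybi(-x), x)


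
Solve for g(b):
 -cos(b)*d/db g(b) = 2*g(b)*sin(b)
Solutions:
 g(b) = C1*cos(b)^2


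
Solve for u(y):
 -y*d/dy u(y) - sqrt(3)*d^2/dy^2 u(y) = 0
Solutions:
 u(y) = C1 + C2*erf(sqrt(2)*3^(3/4)*y/6)


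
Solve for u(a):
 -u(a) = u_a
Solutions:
 u(a) = C1*exp(-a)


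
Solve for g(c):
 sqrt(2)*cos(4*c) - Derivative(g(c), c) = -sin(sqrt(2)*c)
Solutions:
 g(c) = C1 + sqrt(2)*sin(4*c)/4 - sqrt(2)*cos(sqrt(2)*c)/2


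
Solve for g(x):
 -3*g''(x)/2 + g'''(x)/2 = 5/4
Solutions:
 g(x) = C1 + C2*x + C3*exp(3*x) - 5*x^2/12


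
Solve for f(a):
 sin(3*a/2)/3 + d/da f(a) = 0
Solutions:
 f(a) = C1 + 2*cos(3*a/2)/9


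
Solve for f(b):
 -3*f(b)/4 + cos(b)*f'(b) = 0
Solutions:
 f(b) = C1*(sin(b) + 1)^(3/8)/(sin(b) - 1)^(3/8)


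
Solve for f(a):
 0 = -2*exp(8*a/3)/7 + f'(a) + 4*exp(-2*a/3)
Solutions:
 f(a) = C1 + 3*exp(8*a/3)/28 + 6*exp(-2*a/3)


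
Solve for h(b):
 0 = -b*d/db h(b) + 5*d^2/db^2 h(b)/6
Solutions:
 h(b) = C1 + C2*erfi(sqrt(15)*b/5)


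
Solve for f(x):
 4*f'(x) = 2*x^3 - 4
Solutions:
 f(x) = C1 + x^4/8 - x


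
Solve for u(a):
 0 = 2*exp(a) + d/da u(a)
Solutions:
 u(a) = C1 - 2*exp(a)


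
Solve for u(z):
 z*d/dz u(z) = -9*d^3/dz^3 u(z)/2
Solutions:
 u(z) = C1 + Integral(C2*airyai(-6^(1/3)*z/3) + C3*airybi(-6^(1/3)*z/3), z)


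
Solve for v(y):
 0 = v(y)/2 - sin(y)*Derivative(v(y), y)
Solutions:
 v(y) = C1*(cos(y) - 1)^(1/4)/(cos(y) + 1)^(1/4)


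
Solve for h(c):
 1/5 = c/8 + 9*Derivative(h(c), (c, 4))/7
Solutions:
 h(c) = C1 + C2*c + C3*c^2 + C4*c^3 - 7*c^5/8640 + 7*c^4/1080


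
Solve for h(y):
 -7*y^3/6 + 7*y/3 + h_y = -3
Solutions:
 h(y) = C1 + 7*y^4/24 - 7*y^2/6 - 3*y


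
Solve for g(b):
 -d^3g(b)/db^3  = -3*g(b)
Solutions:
 g(b) = C3*exp(3^(1/3)*b) + (C1*sin(3^(5/6)*b/2) + C2*cos(3^(5/6)*b/2))*exp(-3^(1/3)*b/2)


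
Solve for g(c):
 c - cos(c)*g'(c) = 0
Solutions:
 g(c) = C1 + Integral(c/cos(c), c)


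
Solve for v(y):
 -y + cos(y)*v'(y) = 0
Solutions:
 v(y) = C1 + Integral(y/cos(y), y)


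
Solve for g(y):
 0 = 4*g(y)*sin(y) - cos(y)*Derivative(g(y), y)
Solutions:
 g(y) = C1/cos(y)^4


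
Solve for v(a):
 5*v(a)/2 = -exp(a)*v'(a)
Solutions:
 v(a) = C1*exp(5*exp(-a)/2)


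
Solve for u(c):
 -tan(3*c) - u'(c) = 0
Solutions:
 u(c) = C1 + log(cos(3*c))/3


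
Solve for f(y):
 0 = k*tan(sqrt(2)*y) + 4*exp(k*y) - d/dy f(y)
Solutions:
 f(y) = C1 - sqrt(2)*k*log(cos(sqrt(2)*y))/2 + 4*Piecewise((exp(k*y)/k, Ne(k, 0)), (y, True))


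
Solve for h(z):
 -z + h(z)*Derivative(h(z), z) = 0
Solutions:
 h(z) = -sqrt(C1 + z^2)
 h(z) = sqrt(C1 + z^2)


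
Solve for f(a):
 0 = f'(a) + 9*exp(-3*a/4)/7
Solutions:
 f(a) = C1 + 12*exp(-3*a/4)/7


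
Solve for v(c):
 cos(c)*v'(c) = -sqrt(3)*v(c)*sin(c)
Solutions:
 v(c) = C1*cos(c)^(sqrt(3))


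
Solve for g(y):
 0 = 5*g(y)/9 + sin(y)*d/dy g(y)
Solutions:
 g(y) = C1*(cos(y) + 1)^(5/18)/(cos(y) - 1)^(5/18)


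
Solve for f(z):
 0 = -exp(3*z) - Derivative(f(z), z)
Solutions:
 f(z) = C1 - exp(3*z)/3


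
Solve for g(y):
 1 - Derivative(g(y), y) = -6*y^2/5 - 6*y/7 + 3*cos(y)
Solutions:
 g(y) = C1 + 2*y^3/5 + 3*y^2/7 + y - 3*sin(y)


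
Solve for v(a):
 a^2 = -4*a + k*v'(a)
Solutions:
 v(a) = C1 + a^3/(3*k) + 2*a^2/k


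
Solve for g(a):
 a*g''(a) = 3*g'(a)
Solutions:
 g(a) = C1 + C2*a^4


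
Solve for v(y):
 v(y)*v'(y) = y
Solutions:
 v(y) = -sqrt(C1 + y^2)
 v(y) = sqrt(C1 + y^2)


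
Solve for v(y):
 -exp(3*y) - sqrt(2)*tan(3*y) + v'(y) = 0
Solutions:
 v(y) = C1 + exp(3*y)/3 - sqrt(2)*log(cos(3*y))/3


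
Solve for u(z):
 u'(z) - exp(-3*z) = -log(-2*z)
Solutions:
 u(z) = C1 - z*log(-z) + z*(1 - log(2)) - exp(-3*z)/3


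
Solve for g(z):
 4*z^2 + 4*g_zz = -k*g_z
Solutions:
 g(z) = C1 + C2*exp(-k*z/4) - 4*z^3/(3*k) + 16*z^2/k^2 - 128*z/k^3


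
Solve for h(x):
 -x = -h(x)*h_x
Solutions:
 h(x) = -sqrt(C1 + x^2)
 h(x) = sqrt(C1 + x^2)


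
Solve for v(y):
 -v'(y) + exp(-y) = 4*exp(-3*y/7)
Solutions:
 v(y) = C1 - exp(-y) + 28*exp(-3*y/7)/3


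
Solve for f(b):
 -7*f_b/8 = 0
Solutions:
 f(b) = C1


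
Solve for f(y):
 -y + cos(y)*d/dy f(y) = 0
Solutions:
 f(y) = C1 + Integral(y/cos(y), y)


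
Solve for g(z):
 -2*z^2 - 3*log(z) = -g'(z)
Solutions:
 g(z) = C1 + 2*z^3/3 + 3*z*log(z) - 3*z


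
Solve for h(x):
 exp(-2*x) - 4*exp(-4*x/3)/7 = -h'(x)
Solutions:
 h(x) = C1 + exp(-2*x)/2 - 3*exp(-4*x/3)/7


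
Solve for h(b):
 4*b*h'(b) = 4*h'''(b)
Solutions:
 h(b) = C1 + Integral(C2*airyai(b) + C3*airybi(b), b)


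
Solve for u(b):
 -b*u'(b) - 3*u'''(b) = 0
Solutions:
 u(b) = C1 + Integral(C2*airyai(-3^(2/3)*b/3) + C3*airybi(-3^(2/3)*b/3), b)


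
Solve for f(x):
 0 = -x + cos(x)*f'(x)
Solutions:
 f(x) = C1 + Integral(x/cos(x), x)


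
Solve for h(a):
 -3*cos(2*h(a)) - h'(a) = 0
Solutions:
 h(a) = -asin((C1 + exp(12*a))/(C1 - exp(12*a)))/2 + pi/2
 h(a) = asin((C1 + exp(12*a))/(C1 - exp(12*a)))/2


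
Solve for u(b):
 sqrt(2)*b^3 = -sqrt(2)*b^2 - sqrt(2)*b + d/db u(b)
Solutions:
 u(b) = C1 + sqrt(2)*b^4/4 + sqrt(2)*b^3/3 + sqrt(2)*b^2/2


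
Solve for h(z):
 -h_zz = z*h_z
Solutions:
 h(z) = C1 + C2*erf(sqrt(2)*z/2)


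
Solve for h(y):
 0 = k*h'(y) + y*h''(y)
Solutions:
 h(y) = C1 + y^(1 - re(k))*(C2*sin(log(y)*Abs(im(k))) + C3*cos(log(y)*im(k)))


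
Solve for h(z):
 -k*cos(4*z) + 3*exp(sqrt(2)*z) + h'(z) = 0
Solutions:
 h(z) = C1 + k*sin(4*z)/4 - 3*sqrt(2)*exp(sqrt(2)*z)/2


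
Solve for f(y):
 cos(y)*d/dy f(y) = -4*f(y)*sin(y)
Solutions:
 f(y) = C1*cos(y)^4


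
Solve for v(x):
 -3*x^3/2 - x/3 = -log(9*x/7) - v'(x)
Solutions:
 v(x) = C1 + 3*x^4/8 + x^2/6 - x*log(x) + x*log(7/9) + x


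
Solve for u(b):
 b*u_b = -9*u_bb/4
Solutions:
 u(b) = C1 + C2*erf(sqrt(2)*b/3)


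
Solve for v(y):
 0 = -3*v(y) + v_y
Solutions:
 v(y) = C1*exp(3*y)


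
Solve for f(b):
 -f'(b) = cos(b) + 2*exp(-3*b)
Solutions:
 f(b) = C1 - sin(b) + 2*exp(-3*b)/3


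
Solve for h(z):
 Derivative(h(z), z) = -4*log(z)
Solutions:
 h(z) = C1 - 4*z*log(z) + 4*z


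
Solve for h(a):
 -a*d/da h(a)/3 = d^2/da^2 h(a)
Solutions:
 h(a) = C1 + C2*erf(sqrt(6)*a/6)


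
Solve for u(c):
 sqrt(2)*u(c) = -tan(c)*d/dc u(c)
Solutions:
 u(c) = C1/sin(c)^(sqrt(2))


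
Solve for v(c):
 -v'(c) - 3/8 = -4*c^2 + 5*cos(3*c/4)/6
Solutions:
 v(c) = C1 + 4*c^3/3 - 3*c/8 - 10*sin(3*c/4)/9


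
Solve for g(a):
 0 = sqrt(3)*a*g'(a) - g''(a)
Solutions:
 g(a) = C1 + C2*erfi(sqrt(2)*3^(1/4)*a/2)


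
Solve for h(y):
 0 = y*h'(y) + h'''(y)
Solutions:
 h(y) = C1 + Integral(C2*airyai(-y) + C3*airybi(-y), y)


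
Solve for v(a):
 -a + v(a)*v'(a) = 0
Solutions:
 v(a) = -sqrt(C1 + a^2)
 v(a) = sqrt(C1 + a^2)


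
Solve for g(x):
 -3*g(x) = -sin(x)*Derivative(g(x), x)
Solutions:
 g(x) = C1*(cos(x) - 1)^(3/2)/(cos(x) + 1)^(3/2)


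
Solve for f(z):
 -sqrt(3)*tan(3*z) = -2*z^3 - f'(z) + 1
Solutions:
 f(z) = C1 - z^4/2 + z - sqrt(3)*log(cos(3*z))/3


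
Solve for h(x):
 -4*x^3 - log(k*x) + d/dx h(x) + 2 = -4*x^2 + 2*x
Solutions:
 h(x) = C1 + x^4 - 4*x^3/3 + x^2 + x*log(k*x) - 3*x


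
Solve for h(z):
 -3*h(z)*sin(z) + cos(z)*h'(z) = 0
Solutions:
 h(z) = C1/cos(z)^3


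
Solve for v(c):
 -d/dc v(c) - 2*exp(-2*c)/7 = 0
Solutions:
 v(c) = C1 + exp(-2*c)/7


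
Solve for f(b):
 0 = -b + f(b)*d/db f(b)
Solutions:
 f(b) = -sqrt(C1 + b^2)
 f(b) = sqrt(C1 + b^2)


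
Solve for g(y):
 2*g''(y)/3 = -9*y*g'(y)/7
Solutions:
 g(y) = C1 + C2*erf(3*sqrt(21)*y/14)


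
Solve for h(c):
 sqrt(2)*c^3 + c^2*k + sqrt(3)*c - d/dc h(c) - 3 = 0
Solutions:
 h(c) = C1 + sqrt(2)*c^4/4 + c^3*k/3 + sqrt(3)*c^2/2 - 3*c


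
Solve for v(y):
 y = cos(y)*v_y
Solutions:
 v(y) = C1 + Integral(y/cos(y), y)


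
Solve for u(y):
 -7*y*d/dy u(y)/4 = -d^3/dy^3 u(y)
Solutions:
 u(y) = C1 + Integral(C2*airyai(14^(1/3)*y/2) + C3*airybi(14^(1/3)*y/2), y)


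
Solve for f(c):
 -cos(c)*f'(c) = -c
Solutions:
 f(c) = C1 + Integral(c/cos(c), c)


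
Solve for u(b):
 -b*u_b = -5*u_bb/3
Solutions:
 u(b) = C1 + C2*erfi(sqrt(30)*b/10)


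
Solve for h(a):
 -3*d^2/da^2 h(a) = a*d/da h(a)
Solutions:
 h(a) = C1 + C2*erf(sqrt(6)*a/6)


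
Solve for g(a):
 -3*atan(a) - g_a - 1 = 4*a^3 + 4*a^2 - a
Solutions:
 g(a) = C1 - a^4 - 4*a^3/3 + a^2/2 - 3*a*atan(a) - a + 3*log(a^2 + 1)/2


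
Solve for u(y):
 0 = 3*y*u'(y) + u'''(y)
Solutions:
 u(y) = C1 + Integral(C2*airyai(-3^(1/3)*y) + C3*airybi(-3^(1/3)*y), y)


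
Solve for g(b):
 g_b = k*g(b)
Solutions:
 g(b) = C1*exp(b*k)


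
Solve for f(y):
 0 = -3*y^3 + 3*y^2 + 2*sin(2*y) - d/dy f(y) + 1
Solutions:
 f(y) = C1 - 3*y^4/4 + y^3 + y - cos(2*y)


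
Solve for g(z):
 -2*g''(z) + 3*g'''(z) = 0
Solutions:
 g(z) = C1 + C2*z + C3*exp(2*z/3)


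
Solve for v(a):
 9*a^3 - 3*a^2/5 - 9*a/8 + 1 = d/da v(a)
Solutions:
 v(a) = C1 + 9*a^4/4 - a^3/5 - 9*a^2/16 + a


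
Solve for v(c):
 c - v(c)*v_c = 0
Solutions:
 v(c) = -sqrt(C1 + c^2)
 v(c) = sqrt(C1 + c^2)


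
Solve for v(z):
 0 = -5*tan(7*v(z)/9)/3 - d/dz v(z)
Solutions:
 v(z) = -9*asin(C1*exp(-35*z/27))/7 + 9*pi/7
 v(z) = 9*asin(C1*exp(-35*z/27))/7


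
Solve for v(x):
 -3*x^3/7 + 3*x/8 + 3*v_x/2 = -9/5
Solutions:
 v(x) = C1 + x^4/14 - x^2/8 - 6*x/5


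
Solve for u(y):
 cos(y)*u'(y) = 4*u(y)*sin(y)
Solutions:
 u(y) = C1/cos(y)^4


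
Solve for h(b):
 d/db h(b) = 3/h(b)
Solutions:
 h(b) = -sqrt(C1 + 6*b)
 h(b) = sqrt(C1 + 6*b)


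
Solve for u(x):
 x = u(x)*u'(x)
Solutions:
 u(x) = -sqrt(C1 + x^2)
 u(x) = sqrt(C1 + x^2)


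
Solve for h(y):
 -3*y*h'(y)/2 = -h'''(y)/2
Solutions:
 h(y) = C1 + Integral(C2*airyai(3^(1/3)*y) + C3*airybi(3^(1/3)*y), y)


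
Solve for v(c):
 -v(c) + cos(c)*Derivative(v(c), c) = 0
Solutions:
 v(c) = C1*sqrt(sin(c) + 1)/sqrt(sin(c) - 1)


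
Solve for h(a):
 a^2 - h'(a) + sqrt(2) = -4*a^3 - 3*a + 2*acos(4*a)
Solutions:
 h(a) = C1 + a^4 + a^3/3 + 3*a^2/2 - 2*a*acos(4*a) + sqrt(2)*a + sqrt(1 - 16*a^2)/2


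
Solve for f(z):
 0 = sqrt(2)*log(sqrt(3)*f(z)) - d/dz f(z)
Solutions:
 -sqrt(2)*Integral(1/(2*log(_y) + log(3)), (_y, f(z))) = C1 - z


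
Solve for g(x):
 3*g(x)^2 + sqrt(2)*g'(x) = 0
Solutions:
 g(x) = 2/(C1 + 3*sqrt(2)*x)
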